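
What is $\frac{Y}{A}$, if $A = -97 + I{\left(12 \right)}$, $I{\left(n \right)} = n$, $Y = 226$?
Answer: $- \frac{226}{85} \approx -2.6588$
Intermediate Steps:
$A = -85$ ($A = -97 + 12 = -85$)
$\frac{Y}{A} = \frac{226}{-85} = 226 \left(- \frac{1}{85}\right) = - \frac{226}{85}$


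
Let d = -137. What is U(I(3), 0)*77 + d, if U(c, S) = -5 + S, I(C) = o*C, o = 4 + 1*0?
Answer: -522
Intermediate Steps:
o = 4 (o = 4 + 0 = 4)
I(C) = 4*C
U(I(3), 0)*77 + d = (-5 + 0)*77 - 137 = -5*77 - 137 = -385 - 137 = -522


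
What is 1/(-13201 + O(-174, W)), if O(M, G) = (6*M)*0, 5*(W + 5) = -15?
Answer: -1/13201 ≈ -7.5752e-5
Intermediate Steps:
W = -8 (W = -5 + (⅕)*(-15) = -5 - 3 = -8)
O(M, G) = 0
1/(-13201 + O(-174, W)) = 1/(-13201 + 0) = 1/(-13201) = -1/13201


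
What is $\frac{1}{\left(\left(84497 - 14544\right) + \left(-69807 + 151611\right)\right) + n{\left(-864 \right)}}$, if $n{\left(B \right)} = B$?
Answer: $\frac{1}{150893} \approx 6.6272 \cdot 10^{-6}$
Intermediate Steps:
$\frac{1}{\left(\left(84497 - 14544\right) + \left(-69807 + 151611\right)\right) + n{\left(-864 \right)}} = \frac{1}{\left(\left(84497 - 14544\right) + \left(-69807 + 151611\right)\right) - 864} = \frac{1}{\left(69953 + 81804\right) - 864} = \frac{1}{151757 - 864} = \frac{1}{150893}$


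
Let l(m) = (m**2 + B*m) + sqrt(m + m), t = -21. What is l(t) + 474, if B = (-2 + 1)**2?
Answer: 894 + I*sqrt(42) ≈ 894.0 + 6.4807*I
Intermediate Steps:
B = 1 (B = (-1)**2 = 1)
l(m) = m + m**2 + sqrt(2)*sqrt(m) (l(m) = (m**2 + 1*m) + sqrt(m + m) = (m**2 + m) + sqrt(2*m) = (m + m**2) + sqrt(2)*sqrt(m) = m + m**2 + sqrt(2)*sqrt(m))
l(t) + 474 = (-21 + (-21)**2 + sqrt(2)*sqrt(-21)) + 474 = (-21 + 441 + sqrt(2)*(I*sqrt(21))) + 474 = (-21 + 441 + I*sqrt(42)) + 474 = (420 + I*sqrt(42)) + 474 = 894 + I*sqrt(42)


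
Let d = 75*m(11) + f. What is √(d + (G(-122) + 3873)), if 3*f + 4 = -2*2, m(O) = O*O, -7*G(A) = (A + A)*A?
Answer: 2*√958377/21 ≈ 93.235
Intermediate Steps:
G(A) = -2*A²/7 (G(A) = -(A + A)*A/7 = -2*A*A/7 = -2*A²/7)
m(O) = O²
f = -8/3 (f = -4/3 + (-2*2)/3 = -4/3 + (⅓)*(-4) = -4/3 - 4/3 = -8/3 ≈ -2.6667)
d = 27217/3 (d = 75*11² - 8/3 = 75*121 - 8/3 = 9075 - 8/3 = 27217/3 ≈ 9072.3)
√(d + (G(-122) + 3873)) = √(27217/3 + (-2/7*(-122)² + 3873)) = √(27217/3 + (-2/7*14884 + 3873)) = √(27217/3 + (-29768/7 + 3873)) = √(27217/3 - 2657/7) = √(182548/21) = 2*√958377/21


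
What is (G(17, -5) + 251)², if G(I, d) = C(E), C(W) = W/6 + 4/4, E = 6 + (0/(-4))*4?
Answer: 64009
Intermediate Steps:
E = 6 (E = 6 + (0*(-¼))*4 = 6 + 0*4 = 6 + 0 = 6)
C(W) = 1 + W/6 (C(W) = W*(⅙) + 4*(¼) = W/6 + 1 = 1 + W/6)
G(I, d) = 2 (G(I, d) = 1 + (⅙)*6 = 1 + 1 = 2)
(G(17, -5) + 251)² = (2 + 251)² = 253² = 64009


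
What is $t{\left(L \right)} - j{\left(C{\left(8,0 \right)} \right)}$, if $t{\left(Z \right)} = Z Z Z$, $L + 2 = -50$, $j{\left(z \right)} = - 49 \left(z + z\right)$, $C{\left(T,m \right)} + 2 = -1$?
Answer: $-140902$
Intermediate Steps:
$C{\left(T,m \right)} = -3$ ($C{\left(T,m \right)} = -2 - 1 = -3$)
$j{\left(z \right)} = - 98 z$ ($j{\left(z \right)} = - 49 \cdot 2 z = - 98 z$)
$L = -52$ ($L = -2 - 50 = -52$)
$t{\left(Z \right)} = Z^{3}$ ($t{\left(Z \right)} = Z^{2} Z = Z^{3}$)
$t{\left(L \right)} - j{\left(C{\left(8,0 \right)} \right)} = \left(-52\right)^{3} - \left(-98\right) \left(-3\right) = -140608 - 294 = -140902$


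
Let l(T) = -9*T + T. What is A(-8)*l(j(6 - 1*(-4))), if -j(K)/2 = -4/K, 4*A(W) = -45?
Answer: 72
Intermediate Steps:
A(W) = -45/4 (A(W) = (¼)*(-45) = -45/4)
j(K) = 8/K (j(K) = -(-8)/K = 8/K)
l(T) = -8*T
A(-8)*l(j(6 - 1*(-4))) = -(-90)*8/(6 - 1*(-4)) = -(-90)*8/(6 + 4) = -(-90)*8/10 = -(-90)*8*(⅒) = -(-90)*4/5 = -45/4*(-32/5) = 72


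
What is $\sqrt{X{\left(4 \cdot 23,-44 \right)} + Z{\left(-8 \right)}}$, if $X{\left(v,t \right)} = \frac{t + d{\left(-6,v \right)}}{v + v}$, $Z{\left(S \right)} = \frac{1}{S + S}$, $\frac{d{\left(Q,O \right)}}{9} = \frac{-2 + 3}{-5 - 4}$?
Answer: $\frac{i \sqrt{2599}}{92} \approx 0.55413 i$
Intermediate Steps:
$d{\left(Q,O \right)} = -1$ ($d{\left(Q,O \right)} = 9 \frac{-2 + 3}{-5 - 4} = 9 \cdot 1 \frac{1}{-9} = 9 \cdot 1 \left(- \frac{1}{9}\right) = 9 \left(- \frac{1}{9}\right) = -1$)
$Z{\left(S \right)} = \frac{1}{2 S}$
$X{\left(v,t \right)} = \frac{-1 + t}{2 v}$ ($X{\left(v,t \right)} = \frac{t - 1}{v + v} = \frac{-1 + t}{2 v}$)
$\sqrt{X{\left(4 \cdot 23,-44 \right)} + Z{\left(-8 \right)}} = \sqrt{\frac{-1 - 44}{2 \cdot 4 \cdot 23} + \frac{1}{2 \left(-8\right)}} = \sqrt{\frac{1}{2} \cdot \frac{1}{92} \left(-45\right) + \frac{1}{2} \left(- \frac{1}{8}\right)} = \sqrt{\frac{1}{2} \cdot \frac{1}{92} \left(-45\right) - \frac{1}{16}} = \sqrt{- \frac{45}{184} - \frac{1}{16}} = \sqrt{- \frac{113}{368}} = \frac{i \sqrt{2599}}{92}$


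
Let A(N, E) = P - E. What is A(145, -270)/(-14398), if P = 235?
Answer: -505/14398 ≈ -0.035074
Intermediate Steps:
A(N, E) = 235 - E
A(145, -270)/(-14398) = (235 - 1*(-270))/(-14398) = (235 + 270)*(-1/14398) = 505*(-1/14398) = -505/14398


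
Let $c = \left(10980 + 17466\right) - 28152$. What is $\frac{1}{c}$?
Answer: $\frac{1}{294} \approx 0.0034014$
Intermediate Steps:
$c = 294$ ($c = 28446 - 28152 = 294$)
$\frac{1}{c} = \frac{1}{294}$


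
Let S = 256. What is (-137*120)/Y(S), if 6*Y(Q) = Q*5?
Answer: -1233/16 ≈ -77.063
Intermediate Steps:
Y(Q) = 5*Q/6 (Y(Q) = (Q*5)/6 = (5*Q)/6 = 5*Q/6)
(-137*120)/Y(S) = (-137*120)/(((⅚)*256)) = -16440/640/3 = -16440*3/640 = -1233/16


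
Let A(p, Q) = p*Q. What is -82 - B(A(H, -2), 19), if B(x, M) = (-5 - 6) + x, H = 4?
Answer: -63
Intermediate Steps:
A(p, Q) = Q*p
B(x, M) = -11 + x
-82 - B(A(H, -2), 19) = -82 - (-11 - 2*4) = -82 - (-11 - 8) = -82 - 1*(-19) = -82 + 19 = -63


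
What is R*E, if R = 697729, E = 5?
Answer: 3488645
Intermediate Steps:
R*E = 697729*5 = 3488645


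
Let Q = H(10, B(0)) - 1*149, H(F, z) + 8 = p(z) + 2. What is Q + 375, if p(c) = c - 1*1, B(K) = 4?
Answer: 223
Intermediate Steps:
p(c) = -1 + c (p(c) = c - 1 = -1 + c)
H(F, z) = -7 + z (H(F, z) = -8 + ((-1 + z) + 2) = -8 + (1 + z) = -7 + z)
Q = -152 (Q = (-7 + 4) - 1*149 = -3 - 149 = -152)
Q + 375 = -152 + 375 = 223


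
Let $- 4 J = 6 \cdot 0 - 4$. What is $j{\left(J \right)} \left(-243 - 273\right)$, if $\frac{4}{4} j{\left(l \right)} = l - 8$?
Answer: $3612$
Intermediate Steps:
$J = 1$ ($J = - \frac{6 \cdot 0 - 4}{4} = - \frac{0 - 4}{4} = \left(- \frac{1}{4}\right) \left(-4\right) = 1$)
$j{\left(l \right)} = -8 + l$ ($j{\left(l \right)} = l - 8 = -8 + l$)
$j{\left(J \right)} \left(-243 - 273\right) = \left(-8 + 1\right) \left(-243 - 273\right) = \left(-7\right) \left(-516\right) = 3612$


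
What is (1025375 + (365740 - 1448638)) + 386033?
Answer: 328510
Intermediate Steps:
(1025375 + (365740 - 1448638)) + 386033 = (1025375 - 1082898) + 386033 = -57523 + 386033 = 328510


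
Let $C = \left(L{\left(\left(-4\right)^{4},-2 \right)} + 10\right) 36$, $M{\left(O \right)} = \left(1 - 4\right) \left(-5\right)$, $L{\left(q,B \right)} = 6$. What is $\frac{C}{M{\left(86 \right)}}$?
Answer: $\frac{192}{5} \approx 38.4$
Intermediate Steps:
$M{\left(O \right)} = 15$ ($M{\left(O \right)} = \left(-3\right) \left(-5\right) = 15$)
$C = 576$ ($C = \left(6 + 10\right) 36 = 16 \cdot 36 = 576$)
$\frac{C}{M{\left(86 \right)}} = \frac{576}{15} = 576 \cdot \frac{1}{15} = \frac{192}{5}$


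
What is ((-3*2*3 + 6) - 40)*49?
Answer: -2548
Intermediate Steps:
((-3*2*3 + 6) - 40)*49 = ((-6*3 + 6) - 40)*49 = ((-18 + 6) - 40)*49 = (-12 - 40)*49 = -52*49 = -2548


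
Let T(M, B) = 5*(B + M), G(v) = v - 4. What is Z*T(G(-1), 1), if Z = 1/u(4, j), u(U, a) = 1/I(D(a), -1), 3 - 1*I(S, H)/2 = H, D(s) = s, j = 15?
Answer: -160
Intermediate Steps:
G(v) = -4 + v
I(S, H) = 6 - 2*H
u(U, a) = ⅛ (u(U, a) = 1/(6 - 2*(-1)) = 1/(6 + 2) = 1/8 = ⅛)
T(M, B) = 5*B + 5*M
Z = 8 (Z = 1/(⅛) = 8)
Z*T(G(-1), 1) = 8*(5*1 + 5*(-4 - 1)) = 8*(5 + 5*(-5)) = 8*(5 - 25) = 8*(-20) = -160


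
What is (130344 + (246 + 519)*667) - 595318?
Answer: 45281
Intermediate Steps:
(130344 + (246 + 519)*667) - 595318 = (130344 + 765*667) - 595318 = (130344 + 510255) - 595318 = 640599 - 595318 = 45281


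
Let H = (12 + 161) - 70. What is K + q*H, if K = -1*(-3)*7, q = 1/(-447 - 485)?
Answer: 19469/932 ≈ 20.889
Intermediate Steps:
q = -1/932 (q = 1/(-932) = -1/932 ≈ -0.0010730)
K = 21 (K = 3*7 = 21)
H = 103 (H = 173 - 70 = 103)
K + q*H = 21 - 1/932*103 = 21 - 103/932 = 19469/932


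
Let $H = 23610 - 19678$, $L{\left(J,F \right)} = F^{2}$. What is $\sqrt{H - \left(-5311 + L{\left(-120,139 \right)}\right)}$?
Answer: $i \sqrt{10078} \approx 100.39 i$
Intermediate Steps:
$H = 3932$
$\sqrt{H - \left(-5311 + L{\left(-120,139 \right)}\right)} = \sqrt{3932 + \left(5311 - 139^{2}\right)} = \sqrt{3932 + \left(5311 - 19321\right)} = \sqrt{3932 - 14010} = \sqrt{-10078} = i \sqrt{10078}$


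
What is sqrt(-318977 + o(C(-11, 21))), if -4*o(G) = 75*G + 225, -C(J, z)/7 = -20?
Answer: I*sqrt(1286633)/2 ≈ 567.15*I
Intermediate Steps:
C(J, z) = 140 (C(J, z) = -7*(-20) = 140)
o(G) = -225/4 - 75*G/4 (o(G) = -(75*G + 225)/4 = -(225 + 75*G)/4 = -225/4 - 75*G/4)
sqrt(-318977 + o(C(-11, 21))) = sqrt(-318977 + (-225/4 - 75/4*140)) = sqrt(-318977 + (-225/4 - 2625)) = sqrt(-318977 - 10725/4) = sqrt(-1286633/4) = I*sqrt(1286633)/2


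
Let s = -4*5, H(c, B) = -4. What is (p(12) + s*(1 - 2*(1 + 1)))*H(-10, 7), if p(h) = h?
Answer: -288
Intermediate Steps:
s = -20
(p(12) + s*(1 - 2*(1 + 1)))*H(-10, 7) = (12 - 20*(1 - 2*(1 + 1)))*(-4) = (12 - 20*(1 - 2*2))*(-4) = (12 - 20*(1 - 4))*(-4) = (12 - 20*(-3))*(-4) = (12 + 60)*(-4) = 72*(-4) = -288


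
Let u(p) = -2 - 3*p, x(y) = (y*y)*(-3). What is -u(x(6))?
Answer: -322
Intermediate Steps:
x(y) = -3*y² (x(y) = y²*(-3) = -3*y²)
-u(x(6)) = -(-2 - (-9)*6²) = -(-2 - (-9)*36) = -(-2 - 3*(-108)) = -(-2 + 324) = -1*322 = -322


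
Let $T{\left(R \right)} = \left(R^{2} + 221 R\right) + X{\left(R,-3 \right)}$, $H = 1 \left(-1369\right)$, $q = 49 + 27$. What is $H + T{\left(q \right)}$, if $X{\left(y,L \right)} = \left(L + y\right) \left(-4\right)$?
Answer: $20911$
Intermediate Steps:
$q = 76$
$H = -1369$
$X{\left(y,L \right)} = - 4 L - 4 y$
$T{\left(R \right)} = 12 + R^{2} + 217 R$ ($T{\left(R \right)} = \left(R^{2} + 221 R\right) - \left(-12 + 4 R\right) = 12 + R^{2} + 217 R$)
$H + T{\left(q \right)} = -1369 + \left(12 + 76^{2} + 217 \cdot 76\right) = -1369 + \left(12 + 5776 + 16492\right) = -1369 + 22280 = 20911$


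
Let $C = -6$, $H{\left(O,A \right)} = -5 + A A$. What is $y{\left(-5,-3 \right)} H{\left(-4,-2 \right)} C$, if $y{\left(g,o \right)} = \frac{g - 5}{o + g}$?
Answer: $\frac{15}{2} \approx 7.5$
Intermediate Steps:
$y{\left(g,o \right)} = \frac{-5 + g}{g + o}$
$H{\left(O,A \right)} = -5 + A^{2}$
$y{\left(-5,-3 \right)} H{\left(-4,-2 \right)} C = \frac{-5 - 5}{-5 - 3} \left(-5 + \left(-2\right)^{2}\right) \left(-6\right) = \frac{1}{-8} \left(-10\right) \left(-5 + 4\right) \left(-6\right) = \left(- \frac{1}{8}\right) \left(-10\right) \left(-1\right) \left(-6\right) = \frac{5}{4} \left(-1\right) \left(-6\right) = \left(- \frac{5}{4}\right) \left(-6\right) = \frac{15}{2}$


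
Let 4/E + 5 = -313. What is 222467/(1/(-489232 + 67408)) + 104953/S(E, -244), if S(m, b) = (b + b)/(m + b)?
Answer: -3640689084887921/38796 ≈ -9.3842e+10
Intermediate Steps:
E = -2/159 (E = 4/(-5 - 313) = 4/(-318) = 4*(-1/318) = -2/159 ≈ -0.012579)
S(m, b) = 2*b/(b + m) (S(m, b) = (2*b)/(b + m) = 2*b/(b + m))
222467/(1/(-489232 + 67408)) + 104953/S(E, -244) = 222467/(1/(-489232 + 67408)) + 104953/((2*(-244)/(-244 - 2/159))) = 222467/(1/(-421824)) + 104953/((2*(-244)/(-38798/159))) = 222467/(-1/421824) + 104953/((2*(-244)*(-159/38798))) = 222467*(-421824) + 104953/(38796/19399) = -93841919808 + 104953*(19399/38796) = -93841919808 + 2035983247/38796 = -3640689084887921/38796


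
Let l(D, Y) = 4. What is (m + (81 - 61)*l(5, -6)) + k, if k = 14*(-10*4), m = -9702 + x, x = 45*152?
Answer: -3342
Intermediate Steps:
x = 6840
m = -2862 (m = -9702 + 6840 = -2862)
k = -560 (k = 14*(-40) = -560)
(m + (81 - 61)*l(5, -6)) + k = (-2862 + (81 - 61)*4) - 560 = (-2862 + 20*4) - 560 = (-2862 + 80) - 560 = -2782 - 560 = -3342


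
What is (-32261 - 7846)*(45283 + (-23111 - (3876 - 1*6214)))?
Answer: -983022570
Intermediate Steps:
(-32261 - 7846)*(45283 + (-23111 - (3876 - 1*6214))) = -40107*(45283 + (-23111 - (3876 - 6214))) = -40107*(45283 + (-23111 - 1*(-2338))) = -40107*(45283 + (-23111 + 2338)) = -40107*(45283 - 20773) = -40107*24510 = -983022570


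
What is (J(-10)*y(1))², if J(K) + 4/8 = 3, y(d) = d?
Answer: 25/4 ≈ 6.2500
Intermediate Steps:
J(K) = 5/2 (J(K) = -½ + 3 = 5/2)
(J(-10)*y(1))² = ((5/2)*1)² = (5/2)² = 25/4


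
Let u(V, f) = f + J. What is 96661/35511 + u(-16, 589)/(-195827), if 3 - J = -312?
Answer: 18896731703/6954012597 ≈ 2.7174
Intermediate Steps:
J = 315 (J = 3 - 1*(-312) = 3 + 312 = 315)
u(V, f) = 315 + f (u(V, f) = f + 315 = 315 + f)
96661/35511 + u(-16, 589)/(-195827) = 96661/35511 + (315 + 589)/(-195827) = 96661*(1/35511) + 904*(-1/195827) = 96661/35511 - 904/195827 = 18896731703/6954012597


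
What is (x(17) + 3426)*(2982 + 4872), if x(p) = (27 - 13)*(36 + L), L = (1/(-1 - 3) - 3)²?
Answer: 128110521/4 ≈ 3.2028e+7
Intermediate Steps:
L = 169/16 (L = (1/(-4) - 3)² = (-¼ - 3)² = (-13/4)² = 169/16 ≈ 10.563)
x(p) = 5215/8 (x(p) = (27 - 13)*(36 + 169/16) = 14*(745/16) = 5215/8)
(x(17) + 3426)*(2982 + 4872) = (5215/8 + 3426)*(2982 + 4872) = (32623/8)*7854 = 128110521/4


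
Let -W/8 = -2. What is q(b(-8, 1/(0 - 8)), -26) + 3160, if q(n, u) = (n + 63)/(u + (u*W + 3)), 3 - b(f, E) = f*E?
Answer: 1387175/439 ≈ 3159.9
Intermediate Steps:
W = 16 (W = -8*(-2) = 16)
b(f, E) = 3 - E*f (b(f, E) = 3 - f*E = 3 - E*f)
q(n, u) = (63 + n)/(3 + 17*u) (q(n, u) = (n + 63)/(u + (u*16 + 3)) = (63 + n)/(u + (16*u + 3)) = (63 + n)/(u + (3 + 16*u)) = (63 + n)/(3 + 17*u))
q(b(-8, 1/(0 - 8)), -26) + 3160 = (63 + (3 - 1*(-8)/(0 - 8)))/(3 + 17*(-26)) + 3160 = (63 + (3 - 1*(-8)/(-8)))/(3 - 442) + 3160 = (63 + (3 - 1*(-1/8)*(-8)))/(-439) + 3160 = -(63 + (3 - 1))/439 + 3160 = -(63 + 2)/439 + 3160 = -1/439*65 + 3160 = -65/439 + 3160 = 1387175/439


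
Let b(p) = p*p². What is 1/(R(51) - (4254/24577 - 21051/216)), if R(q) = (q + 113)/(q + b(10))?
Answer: 619930248/60406800929 ≈ 0.010263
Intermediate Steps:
b(p) = p³
R(q) = (113 + q)/(1000 + q) (R(q) = (q + 113)/(q + 10³) = (113 + q)/(q + 1000) = (113 + q)/(1000 + q))
1/(R(51) - (4254/24577 - 21051/216)) = 1/((113 + 51)/(1000 + 51) - (4254/24577 - 21051/216)) = 1/(164/1051 - (4254*(1/24577) - 21051*1/216)) = 1/((1/1051)*164 - (4254/24577 - 2339/24)) = 1/(164/1051 - 1*(-57383507/589848)) = 1/(164/1051 + 57383507/589848) = 1/(60406800929/619930248) = 619930248/60406800929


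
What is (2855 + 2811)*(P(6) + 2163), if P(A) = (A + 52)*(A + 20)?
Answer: 20799886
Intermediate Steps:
P(A) = (20 + A)*(52 + A) (P(A) = (52 + A)*(20 + A) = (20 + A)*(52 + A))
(2855 + 2811)*(P(6) + 2163) = (2855 + 2811)*((1040 + 6² + 72*6) + 2163) = 5666*((1040 + 36 + 432) + 2163) = 5666*(1508 + 2163) = 5666*3671 = 20799886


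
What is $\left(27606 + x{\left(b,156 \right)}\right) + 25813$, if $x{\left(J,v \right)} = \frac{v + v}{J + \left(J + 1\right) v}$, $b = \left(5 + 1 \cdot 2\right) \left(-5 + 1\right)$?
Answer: $\frac{28312031}{530} \approx 53419.0$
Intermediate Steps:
$b = -28$ ($b = \left(5 + 2\right) \left(-4\right) = 7 \left(-4\right) = -28$)
$x{\left(J,v \right)} = \frac{2 v}{J + v \left(1 + J\right)}$ ($x{\left(J,v \right)} = \frac{2 v}{J + \left(1 + J\right) v} = \frac{2 v}{J + v \left(1 + J\right)}$)
$\left(27606 + x{\left(b,156 \right)}\right) + 25813 = \left(27606 + 2 \cdot 156 \frac{1}{-28 + 156 - 4368}\right) + 25813 = \left(27606 + 2 \cdot 156 \frac{1}{-4240}\right) + 25813 = \left(27606 + 2 \cdot 156 \left(- \frac{1}{4240}\right)\right) + 25813 = \left(27606 - \frac{39}{530}\right) + 25813 = \frac{14631141}{530} + 25813 = \frac{28312031}{530}$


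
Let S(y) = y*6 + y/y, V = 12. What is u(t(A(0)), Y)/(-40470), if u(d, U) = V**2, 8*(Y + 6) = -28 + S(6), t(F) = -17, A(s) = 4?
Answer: -24/6745 ≈ -0.0035582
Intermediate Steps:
S(y) = 1 + 6*y (S(y) = 6*y + 1 = 1 + 6*y)
Y = -39/8 (Y = -6 + (-28 + (1 + 6*6))/8 = -6 + (-28 + (1 + 36))/8 = -6 + (-28 + 37)/8 = -6 + (1/8)*9 = -6 + 9/8 = -39/8 ≈ -4.8750)
u(d, U) = 144 (u(d, U) = 12**2 = 144)
u(t(A(0)), Y)/(-40470) = 144/(-40470) = 144*(-1/40470) = -24/6745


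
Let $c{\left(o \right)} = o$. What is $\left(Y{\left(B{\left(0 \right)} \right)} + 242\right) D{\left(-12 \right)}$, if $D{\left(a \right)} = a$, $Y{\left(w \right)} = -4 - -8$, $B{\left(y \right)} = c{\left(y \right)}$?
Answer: $-2952$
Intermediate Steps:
$B{\left(y \right)} = y$
$Y{\left(w \right)} = 4$ ($Y{\left(w \right)} = -4 + 8 = 4$)
$\left(Y{\left(B{\left(0 \right)} \right)} + 242\right) D{\left(-12 \right)} = \left(4 + 242\right) \left(-12\right) = 246 \left(-12\right) = -2952$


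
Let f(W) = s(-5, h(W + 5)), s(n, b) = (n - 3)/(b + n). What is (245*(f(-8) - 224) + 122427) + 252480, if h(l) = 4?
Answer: 321987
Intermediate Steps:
s(n, b) = (-3 + n)/(b + n)
f(W) = 8 (f(W) = (-3 - 5)/(4 - 5) = -8/(-1) = -1*(-8) = 8)
(245*(f(-8) - 224) + 122427) + 252480 = (245*(8 - 224) + 122427) + 252480 = (245*(-216) + 122427) + 252480 = (-52920 + 122427) + 252480 = 69507 + 252480 = 321987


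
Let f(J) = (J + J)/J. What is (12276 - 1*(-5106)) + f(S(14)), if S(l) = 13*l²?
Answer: 17384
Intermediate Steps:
f(J) = 2 (f(J) = (2*J)/J = 2)
(12276 - 1*(-5106)) + f(S(14)) = (12276 - 1*(-5106)) + 2 = (12276 + 5106) + 2 = 17382 + 2 = 17384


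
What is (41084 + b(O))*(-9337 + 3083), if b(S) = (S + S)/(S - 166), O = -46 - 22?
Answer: -30062327584/117 ≈ -2.5694e+8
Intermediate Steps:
O = -68
b(S) = 2*S/(-166 + S) (b(S) = (2*S)/(-166 + S) = 2*S/(-166 + S))
(41084 + b(O))*(-9337 + 3083) = (41084 + 2*(-68)/(-166 - 68))*(-9337 + 3083) = (41084 + 2*(-68)/(-234))*(-6254) = (41084 + 2*(-68)*(-1/234))*(-6254) = (41084 + 68/117)*(-6254) = (4806896/117)*(-6254) = -30062327584/117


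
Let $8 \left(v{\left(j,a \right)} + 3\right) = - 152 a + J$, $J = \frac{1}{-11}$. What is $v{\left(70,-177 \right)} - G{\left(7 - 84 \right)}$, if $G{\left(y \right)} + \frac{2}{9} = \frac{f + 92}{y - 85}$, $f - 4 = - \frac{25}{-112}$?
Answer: $\frac{670762871}{199584} \approx 3360.8$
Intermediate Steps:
$f = \frac{473}{112}$ ($f = 4 - \frac{25}{-112} = 4 - - \frac{25}{112} = 4 + \frac{25}{112} = \frac{473}{112} \approx 4.2232$)
$J = - \frac{1}{11} \approx -0.090909$
$G{\left(y \right)} = - \frac{2}{9} + \frac{10777}{112 \left(-85 + y\right)}$ ($G{\left(y \right)} = - \frac{2}{9} + \frac{\frac{473}{112} + 92}{y - 85} = - \frac{2}{9} + \frac{10777}{112 \left(-85 + y\right)}$)
$v{\left(j,a \right)} = - \frac{265}{88} - 19 a$ ($v{\left(j,a \right)} = -3 + \frac{- 152 a - \frac{1}{11}}{8} = -3 + \frac{- \frac{1}{11} - 152 a}{8} = -3 - \left(\frac{1}{88} + 19 a\right) = - \frac{265}{88} - 19 a$)
$v{\left(70,-177 \right)} - G{\left(7 - 84 \right)} = \left(- \frac{265}{88} - -3363\right) - \frac{116033 - 224 \left(7 - 84\right)}{1008 \left(-85 + \left(7 - 84\right)\right)} = \left(- \frac{265}{88} + 3363\right) - \frac{116033 - 224 \left(7 - 84\right)}{1008 \left(-85 + \left(7 - 84\right)\right)} = \frac{295679}{88} - \frac{116033 - -17248}{1008 \left(-85 - 77\right)} = \frac{295679}{88} - \frac{116033 + 17248}{1008 \left(-162\right)} = \frac{295679}{88} - \frac{1}{1008} \left(- \frac{1}{162}\right) 133281 = \frac{295679}{88} - - \frac{14809}{18144} = \frac{295679}{88} + \frac{14809}{18144} = \frac{670762871}{199584}$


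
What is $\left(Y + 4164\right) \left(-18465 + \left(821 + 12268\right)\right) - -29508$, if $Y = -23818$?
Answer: $105689412$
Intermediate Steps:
$\left(Y + 4164\right) \left(-18465 + \left(821 + 12268\right)\right) - -29508 = \left(-23818 + 4164\right) \left(-18465 + \left(821 + 12268\right)\right) - -29508 = - 19654 \left(-18465 + 13089\right) + 29508 = \left(-19654\right) \left(-5376\right) + 29508 = 105659904 + 29508 = 105689412$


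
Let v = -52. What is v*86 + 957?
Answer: -3515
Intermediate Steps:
v*86 + 957 = -52*86 + 957 = -4472 + 957 = -3515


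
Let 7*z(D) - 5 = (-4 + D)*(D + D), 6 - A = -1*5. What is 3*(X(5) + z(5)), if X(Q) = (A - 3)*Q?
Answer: 885/7 ≈ 126.43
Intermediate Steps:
A = 11 (A = 6 - (-1)*5 = 6 - 1*(-5) = 6 + 5 = 11)
X(Q) = 8*Q (X(Q) = (11 - 3)*Q = 8*Q)
z(D) = 5/7 + 2*D*(-4 + D)/7 (z(D) = 5/7 + ((-4 + D)*(D + D))/7 = 5/7 + ((-4 + D)*(2*D))/7 = 5/7 + (2*D*(-4 + D))/7 = 5/7 + 2*D*(-4 + D)/7)
3*(X(5) + z(5)) = 3*(8*5 + (5/7 - 8/7*5 + (2/7)*5²)) = 3*(40 + (5/7 - 40/7 + (2/7)*25)) = 3*(40 + (5/7 - 40/7 + 50/7)) = 3*(40 + 15/7) = 3*(295/7) = 885/7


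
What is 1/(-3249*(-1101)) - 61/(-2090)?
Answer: 11484641/393486390 ≈ 0.029187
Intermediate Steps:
1/(-3249*(-1101)) - 61/(-2090) = -1/3249*(-1/1101) - 61*(-1/2090) = 1/3577149 + 61/2090 = 11484641/393486390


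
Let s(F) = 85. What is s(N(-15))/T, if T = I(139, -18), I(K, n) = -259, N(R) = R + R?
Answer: -85/259 ≈ -0.32819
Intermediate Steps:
N(R) = 2*R
T = -259
s(N(-15))/T = 85/(-259) = 85*(-1/259) = -85/259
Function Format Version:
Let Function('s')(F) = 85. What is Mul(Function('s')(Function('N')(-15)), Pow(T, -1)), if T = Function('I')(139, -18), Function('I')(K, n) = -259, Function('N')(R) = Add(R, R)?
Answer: Rational(-85, 259) ≈ -0.32819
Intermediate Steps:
Function('N')(R) = Mul(2, R)
T = -259
Mul(Function('s')(Function('N')(-15)), Pow(T, -1)) = Mul(85, Pow(-259, -1)) = Mul(85, Rational(-1, 259)) = Rational(-85, 259)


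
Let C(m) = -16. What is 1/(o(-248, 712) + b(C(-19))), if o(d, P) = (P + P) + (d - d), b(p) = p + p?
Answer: 1/1392 ≈ 0.00071839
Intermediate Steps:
b(p) = 2*p
o(d, P) = 2*P (o(d, P) = 2*P + 0 = 2*P)
1/(o(-248, 712) + b(C(-19))) = 1/(2*712 + 2*(-16)) = 1/(1424 - 32) = 1/1392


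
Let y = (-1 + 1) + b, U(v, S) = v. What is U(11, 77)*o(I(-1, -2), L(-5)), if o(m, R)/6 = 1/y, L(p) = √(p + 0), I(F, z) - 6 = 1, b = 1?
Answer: 66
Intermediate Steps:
I(F, z) = 7 (I(F, z) = 6 + 1 = 7)
y = 1 (y = (-1 + 1) + 1 = 0 + 1 = 1)
L(p) = √p
o(m, R) = 6 (o(m, R) = 6/1 = 6*1 = 6)
U(11, 77)*o(I(-1, -2), L(-5)) = 11*6 = 66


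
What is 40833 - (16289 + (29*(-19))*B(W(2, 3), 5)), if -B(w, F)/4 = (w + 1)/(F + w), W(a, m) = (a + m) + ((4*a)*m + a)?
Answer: 203264/9 ≈ 22585.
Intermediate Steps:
W(a, m) = m + 2*a + 4*a*m (W(a, m) = (a + m) + (4*a*m + a) = (a + m) + (a + 4*a*m) = m + 2*a + 4*a*m)
B(w, F) = -4*(1 + w)/(F + w) (B(w, F) = -4*(w + 1)/(F + w) = -4*(1 + w)/(F + w))
40833 - (16289 + (29*(-19))*B(W(2, 3), 5)) = 40833 - (16289 + (29*(-19))*(4*(-1 - (3 + 2*2 + 4*2*3))/(5 + (3 + 2*2 + 4*2*3)))) = 40833 - (16289 - 2204*(-1 - (3 + 4 + 24))/(5 + (3 + 4 + 24))) = 40833 - (16289 - 2204*(-1 - 1*31)/(5 + 31)) = 40833 - (16289 - 2204*(-1 - 31)/36) = 40833 - (16289 - 2204*(-32)/36) = 40833 - (16289 - 551*(-32/9)) = 40833 - (16289 + 17632/9) = 40833 - 1*164233/9 = 40833 - 164233/9 = 203264/9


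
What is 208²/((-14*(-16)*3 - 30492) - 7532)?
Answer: -5408/4669 ≈ -1.1583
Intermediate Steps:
208²/((-14*(-16)*3 - 30492) - 7532) = 43264/((224*3 - 30492) - 7532) = 43264/((672 - 30492) - 7532) = 43264/(-29820 - 7532) = 43264/(-37352) = 43264*(-1/37352) = -5408/4669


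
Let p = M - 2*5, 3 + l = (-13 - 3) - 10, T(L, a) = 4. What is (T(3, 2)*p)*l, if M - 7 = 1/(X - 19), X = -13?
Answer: 2813/8 ≈ 351.63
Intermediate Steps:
l = -29 (l = -3 + ((-13 - 3) - 10) = -3 + (-16 - 10) = -3 - 26 = -29)
M = 223/32 (M = 7 + 1/(-13 - 19) = 7 + 1/(-32) = 7 - 1/32 = 223/32 ≈ 6.9688)
p = -97/32 (p = 223/32 - 2*5 = 223/32 - 1*10 = 223/32 - 10 = -97/32 ≈ -3.0313)
(T(3, 2)*p)*l = (4*(-97/32))*(-29) = -97/8*(-29) = 2813/8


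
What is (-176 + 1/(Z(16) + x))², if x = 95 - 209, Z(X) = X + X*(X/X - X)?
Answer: 3538941121/114244 ≈ 30977.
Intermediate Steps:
Z(X) = X + X*(1 - X)
x = -114
(-176 + 1/(Z(16) + x))² = (-176 + 1/(16*(2 - 1*16) - 114))² = (-176 + 1/(16*(2 - 16) - 114))² = (-176 + 1/(16*(-14) - 114))² = (-176 + 1/(-224 - 114))² = (-176 + 1/(-338))² = (-176 - 1/338)² = (-59489/338)² = 3538941121/114244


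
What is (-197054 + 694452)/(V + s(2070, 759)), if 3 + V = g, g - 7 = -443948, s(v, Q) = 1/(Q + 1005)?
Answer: -877410072/783117215 ≈ -1.1204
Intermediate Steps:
s(v, Q) = 1/(1005 + Q)
g = -443941 (g = 7 - 443948 = -443941)
V = -443944 (V = -3 - 443941 = -443944)
(-197054 + 694452)/(V + s(2070, 759)) = (-197054 + 694452)/(-443944 + 1/(1005 + 759)) = 497398/(-443944 + 1/1764) = 497398/(-783117215/1764) = 497398*(-1764/783117215) = -877410072/783117215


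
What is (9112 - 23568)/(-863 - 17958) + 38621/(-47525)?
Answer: -39864441/894468025 ≈ -0.044568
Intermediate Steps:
(9112 - 23568)/(-863 - 17958) + 38621/(-47525) = -14456/(-18821) + 38621*(-1/47525) = -14456*(-1/18821) - 38621/47525 = 14456/18821 - 38621/47525 = -39864441/894468025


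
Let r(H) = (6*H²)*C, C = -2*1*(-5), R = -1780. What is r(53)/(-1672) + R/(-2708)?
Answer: -28339385/282986 ≈ -100.14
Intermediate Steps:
C = 10 (C = -2*(-5) = 10)
r(H) = 60*H² (r(H) = (6*H²)*10 = 60*H²)
r(53)/(-1672) + R/(-2708) = (60*53²)/(-1672) - 1780/(-2708) = (60*2809)*(-1/1672) - 1780*(-1/2708) = 168540*(-1/1672) + 445/677 = -42135/418 + 445/677 = -28339385/282986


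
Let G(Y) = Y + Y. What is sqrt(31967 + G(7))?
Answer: sqrt(31981) ≈ 178.83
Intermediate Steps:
G(Y) = 2*Y
sqrt(31967 + G(7)) = sqrt(31967 + 2*7) = sqrt(31967 + 14) = sqrt(31981)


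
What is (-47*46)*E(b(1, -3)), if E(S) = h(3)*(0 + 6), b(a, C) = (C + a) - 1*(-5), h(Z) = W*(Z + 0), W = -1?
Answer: 38916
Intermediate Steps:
h(Z) = -Z (h(Z) = -(Z + 0) = -Z)
b(a, C) = 5 + C + a (b(a, C) = (C + a) + 5 = 5 + C + a)
E(S) = -18 (E(S) = (-1*3)*(0 + 6) = -3*6 = -18)
(-47*46)*E(b(1, -3)) = -47*46*(-18) = -2162*(-18) = 38916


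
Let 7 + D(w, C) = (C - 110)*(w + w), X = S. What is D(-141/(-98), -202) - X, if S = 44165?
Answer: -2208420/49 ≈ -45070.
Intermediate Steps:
X = 44165
D(w, C) = -7 + 2*w*(-110 + C) (D(w, C) = -7 + (C - 110)*(w + w) = -7 + (-110 + C)*(2*w) = -7 + 2*w*(-110 + C))
D(-141/(-98), -202) - X = (-7 - (-31020)/(-98) + 2*(-202)*(-141/(-98))) - 1*44165 = (-7 - (-31020)*(-1)/98 + 2*(-202)*(-141*(-1/98))) - 44165 = (-7 - 220*141/98 + 2*(-202)*(141/98)) - 44165 = (-7 - 15510/49 - 28482/49) - 44165 = -44335/49 - 44165 = -2208420/49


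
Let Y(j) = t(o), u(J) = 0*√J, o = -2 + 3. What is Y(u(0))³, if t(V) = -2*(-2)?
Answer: 64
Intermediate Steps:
o = 1
t(V) = 4
u(J) = 0
Y(j) = 4
Y(u(0))³ = 4³ = 64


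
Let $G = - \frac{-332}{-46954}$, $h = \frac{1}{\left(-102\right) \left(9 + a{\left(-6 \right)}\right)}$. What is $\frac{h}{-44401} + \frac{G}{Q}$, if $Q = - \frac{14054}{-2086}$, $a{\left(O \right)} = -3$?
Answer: $- \frac{276740307881}{263698588817244} \approx -0.0010495$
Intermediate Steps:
$h = - \frac{1}{612}$ ($h = \frac{1}{\left(-102\right) \left(9 - 3\right)} = \frac{1}{\left(-102\right) 6} = \frac{1}{-612} = - \frac{1}{612} \approx -0.001634$)
$G = - \frac{166}{23477}$ ($G = - \frac{\left(-332\right) \left(-1\right)}{46954} = \left(-1\right) \frac{166}{23477} = - \frac{166}{23477} \approx -0.0070707$)
$Q = \frac{7027}{1043}$ ($Q = \left(-14054\right) \left(- \frac{1}{2086}\right) = \frac{7027}{1043} \approx 6.7373$)
$\frac{h}{-44401} + \frac{G}{Q} = - \frac{1}{612 \left(-44401\right)} - \frac{166}{23477 \cdot \frac{7027}{1043}} = \left(- \frac{1}{612}\right) \left(- \frac{1}{44401}\right) - \frac{173138}{164972879} = \frac{1}{27173412} - \frac{173138}{164972879} = - \frac{276740307881}{263698588817244}$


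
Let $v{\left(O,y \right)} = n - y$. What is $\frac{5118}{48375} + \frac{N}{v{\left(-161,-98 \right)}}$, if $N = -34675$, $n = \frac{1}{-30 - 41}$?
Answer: $- \frac{13228890661}{37393875} \approx -353.77$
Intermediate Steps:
$n = - \frac{1}{71}$ ($n = \frac{1}{-71} = - \frac{1}{71} \approx -0.014085$)
$v{\left(O,y \right)} = - \frac{1}{71} - y$
$\frac{5118}{48375} + \frac{N}{v{\left(-161,-98 \right)}} = \frac{5118}{48375} - \frac{34675}{- \frac{1}{71} - -98} = 5118 \cdot \frac{1}{48375} - \frac{34675}{- \frac{1}{71} + 98} = \frac{1706}{16125} - \frac{34675}{\frac{6957}{71}} = \frac{1706}{16125} - \frac{2461925}{6957} = - \frac{13228890661}{37393875}$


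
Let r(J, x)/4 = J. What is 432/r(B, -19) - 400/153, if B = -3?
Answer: -5908/153 ≈ -38.614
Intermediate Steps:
r(J, x) = 4*J
432/r(B, -19) - 400/153 = 432/((4*(-3))) - 400/153 = 432/(-12) - 400*1/153 = 432*(-1/12) - 400/153 = -36 - 400/153 = -5908/153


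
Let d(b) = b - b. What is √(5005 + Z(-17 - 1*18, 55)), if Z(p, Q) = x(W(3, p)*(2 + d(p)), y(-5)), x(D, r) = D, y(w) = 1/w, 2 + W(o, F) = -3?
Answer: 3*√555 ≈ 70.675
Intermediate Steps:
d(b) = 0
W(o, F) = -5 (W(o, F) = -2 - 3 = -5)
Z(p, Q) = -10 (Z(p, Q) = -5*(2 + 0) = -5*2 = -10)
√(5005 + Z(-17 - 1*18, 55)) = √(5005 - 10) = √4995 = 3*√555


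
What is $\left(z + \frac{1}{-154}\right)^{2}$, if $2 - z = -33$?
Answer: $\frac{29041321}{23716} \approx 1224.5$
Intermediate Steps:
$z = 35$ ($z = 2 - -33 = 2 + 33 = 35$)
$\left(z + \frac{1}{-154}\right)^{2} = \left(35 + \frac{1}{-154}\right)^{2} = \left(35 - \frac{1}{154}\right)^{2} = \left(\frac{5389}{154}\right)^{2} = \frac{29041321}{23716}$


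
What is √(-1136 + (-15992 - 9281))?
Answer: I*√26409 ≈ 162.51*I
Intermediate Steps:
√(-1136 + (-15992 - 9281)) = √(-1136 - 25273) = √(-26409) = I*√26409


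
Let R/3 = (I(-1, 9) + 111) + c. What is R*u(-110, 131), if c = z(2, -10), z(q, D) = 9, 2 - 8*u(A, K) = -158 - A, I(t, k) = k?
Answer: 9675/4 ≈ 2418.8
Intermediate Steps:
u(A, K) = 20 + A/8 (u(A, K) = ¼ - (-158 - A)/8 = ¼ + (79/4 + A/8) = 20 + A/8)
c = 9
R = 387 (R = 3*((9 + 111) + 9) = 3*(120 + 9) = 3*129 = 387)
R*u(-110, 131) = 387*(20 + (⅛)*(-110)) = 387*(20 - 55/4) = 387*(25/4) = 9675/4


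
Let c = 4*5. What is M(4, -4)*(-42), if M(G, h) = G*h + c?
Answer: -168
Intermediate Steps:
c = 20
M(G, h) = 20 + G*h (M(G, h) = G*h + 20 = 20 + G*h)
M(4, -4)*(-42) = (20 + 4*(-4))*(-42) = (20 - 16)*(-42) = 4*(-42) = -168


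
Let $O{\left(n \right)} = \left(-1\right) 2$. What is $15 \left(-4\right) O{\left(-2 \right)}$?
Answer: $120$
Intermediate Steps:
$O{\left(n \right)} = -2$
$15 \left(-4\right) O{\left(-2 \right)} = 15 \left(-4\right) \left(-2\right) = \left(-60\right) \left(-2\right) = 120$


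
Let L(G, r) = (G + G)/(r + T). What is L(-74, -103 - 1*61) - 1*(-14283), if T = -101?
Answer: 3785143/265 ≈ 14284.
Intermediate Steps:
L(G, r) = 2*G/(-101 + r) (L(G, r) = (G + G)/(r - 101) = (2*G)/(-101 + r) = 2*G/(-101 + r))
L(-74, -103 - 1*61) - 1*(-14283) = 2*(-74)/(-101 + (-103 - 1*61)) - 1*(-14283) = 2*(-74)/(-101 + (-103 - 61)) + 14283 = 2*(-74)/(-101 - 164) + 14283 = 2*(-74)/(-265) + 14283 = 2*(-74)*(-1/265) + 14283 = 148/265 + 14283 = 3785143/265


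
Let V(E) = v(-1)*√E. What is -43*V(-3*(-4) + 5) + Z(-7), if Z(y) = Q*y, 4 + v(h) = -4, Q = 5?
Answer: -35 + 344*√17 ≈ 1383.3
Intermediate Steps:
v(h) = -8 (v(h) = -4 - 4 = -8)
Z(y) = 5*y
V(E) = -8*√E
-43*V(-3*(-4) + 5) + Z(-7) = -(-344)*√(-3*(-4) + 5) + 5*(-7) = -(-344)*√(12 + 5) - 35 = -(-344)*√17 - 35 = 344*√17 - 35 = -35 + 344*√17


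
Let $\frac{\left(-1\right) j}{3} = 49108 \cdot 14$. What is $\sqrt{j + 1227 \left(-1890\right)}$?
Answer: $i \sqrt{4381566} \approx 2093.2 i$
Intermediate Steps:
$j = -2062536$ ($j = - 3 \cdot 49108 \cdot 14 = \left(-3\right) 687512 = -2062536$)
$\sqrt{j + 1227 \left(-1890\right)} = \sqrt{-2062536 + 1227 \left(-1890\right)} = \sqrt{-2062536 - 2319030} = \sqrt{-4381566} = i \sqrt{4381566}$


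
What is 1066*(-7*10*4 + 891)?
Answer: 651326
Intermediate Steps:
1066*(-7*10*4 + 891) = 1066*(-70*4 + 891) = 1066*(-280 + 891) = 1066*611 = 651326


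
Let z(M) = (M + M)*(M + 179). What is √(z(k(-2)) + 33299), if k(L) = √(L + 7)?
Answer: √(33309 + 358*√5) ≈ 184.69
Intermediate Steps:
k(L) = √(7 + L)
z(M) = 2*M*(179 + M) (z(M) = (2*M)*(179 + M) = 2*M*(179 + M))
√(z(k(-2)) + 33299) = √(2*√(7 - 2)*(179 + √(7 - 2)) + 33299) = √(2*√5*(179 + √5) + 33299) = √(33299 + 2*√5*(179 + √5))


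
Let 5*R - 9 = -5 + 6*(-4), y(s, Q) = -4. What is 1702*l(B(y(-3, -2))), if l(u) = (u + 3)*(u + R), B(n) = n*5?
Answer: 694416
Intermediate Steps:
R = -4 (R = 9/5 + (-5 + 6*(-4))/5 = 9/5 + (-5 - 24)/5 = 9/5 + (⅕)*(-29) = 9/5 - 29/5 = -4)
B(n) = 5*n
l(u) = (-4 + u)*(3 + u) (l(u) = (u + 3)*(u - 4) = (3 + u)*(-4 + u) = (-4 + u)*(3 + u))
1702*l(B(y(-3, -2))) = 1702*(-12 + (5*(-4))² - 5*(-4)) = 1702*(-12 + (-20)² - 1*(-20)) = 1702*(-12 + 400 + 20) = 1702*408 = 694416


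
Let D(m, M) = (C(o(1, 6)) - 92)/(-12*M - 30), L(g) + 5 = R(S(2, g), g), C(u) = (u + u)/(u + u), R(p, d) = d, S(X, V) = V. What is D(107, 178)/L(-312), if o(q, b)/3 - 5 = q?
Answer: -91/686622 ≈ -0.00013253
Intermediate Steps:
o(q, b) = 15 + 3*q
C(u) = 1 (C(u) = (2*u)/((2*u)) = (2*u)*(1/(2*u)) = 1)
L(g) = -5 + g
D(m, M) = -91/(-30 - 12*M) (D(m, M) = (1 - 92)/(-12*M - 30) = -91/(-30 - 12*M))
D(107, 178)/L(-312) = (91/(6*(5 + 2*178)))/(-5 - 312) = (91/(6*(5 + 356)))/(-317) = ((91/6)/361)*(-1/317) = ((91/6)*(1/361))*(-1/317) = (91/2166)*(-1/317) = -91/686622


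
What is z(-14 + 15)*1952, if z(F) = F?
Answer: 1952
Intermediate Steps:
z(-14 + 15)*1952 = (-14 + 15)*1952 = 1*1952 = 1952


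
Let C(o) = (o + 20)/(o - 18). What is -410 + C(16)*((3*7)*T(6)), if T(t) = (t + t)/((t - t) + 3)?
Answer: -1922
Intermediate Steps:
T(t) = 2*t/3 (T(t) = (2*t)/(0 + 3) = (2*t)/3 = (2*t)*(⅓) = 2*t/3)
C(o) = (20 + o)/(-18 + o)
-410 + C(16)*((3*7)*T(6)) = -410 + ((20 + 16)/(-18 + 16))*((3*7)*((⅔)*6)) = -410 + (36/(-2))*(21*4) = -410 - ½*36*84 = -410 - 18*84 = -410 - 1512 = -1922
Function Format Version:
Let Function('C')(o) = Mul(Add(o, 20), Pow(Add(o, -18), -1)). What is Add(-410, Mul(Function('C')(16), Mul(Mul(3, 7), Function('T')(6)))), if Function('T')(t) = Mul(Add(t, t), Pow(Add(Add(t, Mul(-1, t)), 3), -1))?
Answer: -1922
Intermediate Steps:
Function('T')(t) = Mul(Rational(2, 3), t) (Function('T')(t) = Mul(Mul(2, t), Pow(Add(0, 3), -1)) = Mul(Mul(2, t), Pow(3, -1)) = Mul(Mul(2, t), Rational(1, 3)) = Mul(Rational(2, 3), t))
Function('C')(o) = Mul(Pow(Add(-18, o), -1), Add(20, o)) (Function('C')(o) = Mul(Add(20, o), Pow(Add(-18, o), -1)) = Mul(Pow(Add(-18, o), -1), Add(20, o)))
Add(-410, Mul(Function('C')(16), Mul(Mul(3, 7), Function('T')(6)))) = Add(-410, Mul(Mul(Pow(Add(-18, 16), -1), Add(20, 16)), Mul(Mul(3, 7), Mul(Rational(2, 3), 6)))) = Add(-410, Mul(Mul(Pow(-2, -1), 36), Mul(21, 4))) = Add(-410, Mul(Mul(Rational(-1, 2), 36), 84)) = Add(-410, Mul(-18, 84)) = Add(-410, -1512) = -1922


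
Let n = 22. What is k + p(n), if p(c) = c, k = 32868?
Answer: 32890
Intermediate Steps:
k + p(n) = 32868 + 22 = 32890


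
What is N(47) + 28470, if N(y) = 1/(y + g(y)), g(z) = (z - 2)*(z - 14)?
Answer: 43616041/1532 ≈ 28470.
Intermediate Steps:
g(z) = (-14 + z)*(-2 + z) (g(z) = (-2 + z)*(-14 + z) = (-14 + z)*(-2 + z))
N(y) = 1/(28 + y² - 15*y) (N(y) = 1/(y + (28 + y² - 16*y)) = 1/(28 + y² - 15*y))
N(47) + 28470 = 1/(28 + 47² - 15*47) + 28470 = 1/(28 + 2209 - 705) + 28470 = 1/1532 + 28470 = 43616041/1532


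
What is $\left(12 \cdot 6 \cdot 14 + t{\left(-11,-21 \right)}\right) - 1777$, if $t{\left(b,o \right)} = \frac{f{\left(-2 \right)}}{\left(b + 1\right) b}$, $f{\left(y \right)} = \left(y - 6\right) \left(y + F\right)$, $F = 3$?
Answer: $- \frac{42299}{55} \approx -769.07$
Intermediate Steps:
$f{\left(y \right)} = \left(-6 + y\right) \left(3 + y\right)$ ($f{\left(y \right)} = \left(y - 6\right) \left(y + 3\right) = \left(-6 + y\right) \left(3 + y\right)$)
$t{\left(b,o \right)} = - \frac{8}{b \left(1 + b\right)}$ ($t{\left(b,o \right)} = \frac{-18 + \left(-2\right)^{2} - -6}{\left(b + 1\right) b} = \frac{-18 + 4 + 6}{\left(1 + b\right) b} = - \frac{8}{b \left(1 + b\right)}$)
$\left(12 \cdot 6 \cdot 14 + t{\left(-11,-21 \right)}\right) - 1777 = \left(12 \cdot 6 \cdot 14 - \frac{8}{\left(-11\right) \left(1 - 11\right)}\right) - 1777 = \left(72 \cdot 14 - - \frac{8}{11 \left(-10\right)}\right) - 1777 = \left(1008 - \left(- \frac{8}{11}\right) \left(- \frac{1}{10}\right)\right) - 1777 = \left(1008 - \frac{4}{55}\right) - 1777 = \frac{55436}{55} - 1777 = - \frac{42299}{55}$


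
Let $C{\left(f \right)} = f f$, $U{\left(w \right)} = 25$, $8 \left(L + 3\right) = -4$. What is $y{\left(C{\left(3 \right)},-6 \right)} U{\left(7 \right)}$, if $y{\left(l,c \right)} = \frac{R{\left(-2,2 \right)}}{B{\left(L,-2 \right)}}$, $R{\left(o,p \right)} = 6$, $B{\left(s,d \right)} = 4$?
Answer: $\frac{75}{2} \approx 37.5$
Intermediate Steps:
$L = - \frac{7}{2}$ ($L = -3 + \frac{1}{8} \left(-4\right) = -3 - \frac{1}{2} = - \frac{7}{2} \approx -3.5$)
$C{\left(f \right)} = f^{2}$
$y{\left(l,c \right)} = \frac{3}{2}$ ($y{\left(l,c \right)} = \frac{6}{4} = 6 \cdot \frac{1}{4} = \frac{3}{2}$)
$y{\left(C{\left(3 \right)},-6 \right)} U{\left(7 \right)} = \frac{3}{2} \cdot 25 = \frac{75}{2}$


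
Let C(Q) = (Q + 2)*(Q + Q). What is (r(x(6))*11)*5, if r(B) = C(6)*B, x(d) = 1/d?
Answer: 880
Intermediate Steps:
C(Q) = 2*Q*(2 + Q) (C(Q) = (2 + Q)*(2*Q) = 2*Q*(2 + Q))
r(B) = 96*B (r(B) = (2*6*(2 + 6))*B = (2*6*8)*B = 96*B)
(r(x(6))*11)*5 = ((96/6)*11)*5 = ((96*(⅙))*11)*5 = (16*11)*5 = 176*5 = 880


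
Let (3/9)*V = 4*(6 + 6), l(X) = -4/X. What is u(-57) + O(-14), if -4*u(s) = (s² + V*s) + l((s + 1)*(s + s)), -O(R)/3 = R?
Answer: 8182693/6384 ≈ 1281.8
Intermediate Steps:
O(R) = -3*R
V = 144 (V = 3*(4*(6 + 6)) = 3*(4*12) = 3*48 = 144)
u(s) = -36*s - s²/4 + 1/(2*s*(1 + s)) (u(s) = -((s² + 144*s) - 4*1/((s + 1)*(s + s)))/4 = -((s² + 144*s) - 4*1/(2*s*(1 + s)))/4 = -((s² + 144*s) - 2/(s*(1 + s)))/4 = -(s² + 144*s - 2/(s*(1 + s)))/4 = -36*s - s²/4 + 1/(2*s*(1 + s)))
u(-57) + O(-14) = (¼)*(2 - 1*(-57)²*(1 - 57)*(144 - 57))/(-57*(1 - 57)) - 3*(-14) = (¼)*(-1/57)*(2 - 1*3249*(-56)*87)/(-56) + 42 = (¼)*(-1/57)*(-1/56)*(2 + 15829128) + 42 = (¼)*(-1/57)*(-1/56)*15829130 + 42 = 7914565/6384 + 42 = 8182693/6384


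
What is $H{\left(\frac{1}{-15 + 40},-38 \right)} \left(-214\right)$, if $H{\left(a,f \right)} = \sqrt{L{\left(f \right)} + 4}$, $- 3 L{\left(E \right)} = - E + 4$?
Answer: $- 214 i \sqrt{10} \approx - 676.73 i$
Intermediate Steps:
$L{\left(E \right)} = - \frac{4}{3} + \frac{E}{3}$ ($L{\left(E \right)} = - \frac{- E + 4}{3} = - \frac{4 - E}{3} = - \frac{4}{3} + \frac{E}{3}$)
$H{\left(a,f \right)} = \sqrt{\frac{8}{3} + \frac{f}{3}}$ ($H{\left(a,f \right)} = \sqrt{\left(- \frac{4}{3} + \frac{f}{3}\right) + 4} = \sqrt{\frac{8}{3} + \frac{f}{3}}$)
$H{\left(\frac{1}{-15 + 40},-38 \right)} \left(-214\right) = \frac{\sqrt{24 + 3 \left(-38\right)}}{3} \left(-214\right) = \frac{\sqrt{24 - 114}}{3} \left(-214\right) = \frac{\sqrt{-90}}{3} \left(-214\right) = \frac{3 i \sqrt{10}}{3} \left(-214\right) = i \sqrt{10} \left(-214\right) = - 214 i \sqrt{10}$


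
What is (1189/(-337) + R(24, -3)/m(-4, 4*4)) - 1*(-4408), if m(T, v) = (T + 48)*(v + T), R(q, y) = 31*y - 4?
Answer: 783681407/177936 ≈ 4404.3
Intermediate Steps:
R(q, y) = -4 + 31*y
m(T, v) = (48 + T)*(T + v)
(1189/(-337) + R(24, -3)/m(-4, 4*4)) - 1*(-4408) = (1189/(-337) + (-4 + 31*(-3))/((-4)² + 48*(-4) + 48*(4*4) - 16*4)) - 1*(-4408) = (1189*(-1/337) + (-4 - 93)/(16 - 192 + 48*16 - 4*16)) + 4408 = (-1189/337 - 97/(16 - 192 + 768 - 64)) + 4408 = (-1189/337 - 97/528) + 4408 = -660481/177936 + 4408 = 783681407/177936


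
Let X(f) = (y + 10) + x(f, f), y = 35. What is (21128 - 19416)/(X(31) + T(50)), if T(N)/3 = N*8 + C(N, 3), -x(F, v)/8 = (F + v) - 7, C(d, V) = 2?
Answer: 1712/811 ≈ 2.1110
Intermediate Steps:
x(F, v) = 56 - 8*F - 8*v (x(F, v) = -8*((F + v) - 7) = -8*(-7 + F + v) = 56 - 8*F - 8*v)
T(N) = 6 + 24*N (T(N) = 3*(N*8 + 2) = 3*(8*N + 2) = 3*(2 + 8*N) = 6 + 24*N)
X(f) = 101 - 16*f (X(f) = (35 + 10) + (56 - 8*f - 8*f) = 45 + (56 - 16*f) = 101 - 16*f)
(21128 - 19416)/(X(31) + T(50)) = (21128 - 19416)/((101 - 16*31) + (6 + 24*50)) = 1712/((101 - 496) + (6 + 1200)) = 1712/(-395 + 1206) = 1712/811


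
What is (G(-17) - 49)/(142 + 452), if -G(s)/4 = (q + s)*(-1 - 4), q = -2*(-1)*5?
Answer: -7/22 ≈ -0.31818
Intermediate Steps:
q = 10 (q = 2*5 = 10)
G(s) = 200 + 20*s (G(s) = -4*(10 + s)*(-1 - 4) = -4*(10 + s)*(-5) = -4*(-50 - 5*s) = 200 + 20*s)
(G(-17) - 49)/(142 + 452) = ((200 + 20*(-17)) - 49)/(142 + 452) = ((200 - 340) - 49)/594 = (-140 - 49)*(1/594) = -189*1/594 = -7/22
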